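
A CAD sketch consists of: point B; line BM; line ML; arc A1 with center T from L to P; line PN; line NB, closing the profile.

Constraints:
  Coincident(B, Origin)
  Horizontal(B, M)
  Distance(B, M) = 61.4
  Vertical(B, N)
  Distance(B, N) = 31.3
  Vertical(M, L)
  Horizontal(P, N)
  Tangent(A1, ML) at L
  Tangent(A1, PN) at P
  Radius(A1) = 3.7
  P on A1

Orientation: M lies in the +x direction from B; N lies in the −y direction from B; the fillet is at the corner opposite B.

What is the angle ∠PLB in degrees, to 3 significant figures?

69.2°

B is at the origin; B and M share the same y with |BM| = 61.4 and M on the +x side, so M = (61.4, 0.00). BN is vertical with |BN| = 31.3 and N on the −y side, so N = (0.00, -31.3). The virtual corner opposite B is at (61.4, -31.3). A1 meets ML tangentially, so TL is at right angles to ML and the tangent condition forces TP to be normal to PN, with radius 3.7, so the center T sits 3.7 in from both sides at T = (57.7, -27.6). That places the tangent points at L = (61.4, -27.6) on ML and P = (57.7, -31.3) on PN. Then cos ∠PLB = LP·LB / (|LP||LB|), giving 69.2°.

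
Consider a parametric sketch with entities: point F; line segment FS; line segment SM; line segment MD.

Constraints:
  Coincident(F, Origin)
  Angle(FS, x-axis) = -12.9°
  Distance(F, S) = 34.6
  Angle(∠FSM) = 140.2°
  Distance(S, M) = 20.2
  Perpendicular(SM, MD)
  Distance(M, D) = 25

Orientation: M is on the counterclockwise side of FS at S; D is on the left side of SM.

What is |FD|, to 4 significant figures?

46.87

F is at the origin; FS runs at -12.9° with length 34.6, so S = 34.6·(cos -12.9°, sin -12.9°) = (33.73, -7.724). ∠FSM = 140.2°, so SM runs at -12.9° + (180° − 140.2°) = 26.90° from the x-axis; with |SM| = 20.2, M = S + 20.2·(cos 26.90°, sin 26.90°) = (51.74, 1.415). The perpendicularity gives MD at right angles to SM; with |MD| = 25.0 on the left of SM, D = M + 25.0·(-0.4524, 0.8918) = (40.43, 23.71). Then |FD| = |D − F| = 46.87.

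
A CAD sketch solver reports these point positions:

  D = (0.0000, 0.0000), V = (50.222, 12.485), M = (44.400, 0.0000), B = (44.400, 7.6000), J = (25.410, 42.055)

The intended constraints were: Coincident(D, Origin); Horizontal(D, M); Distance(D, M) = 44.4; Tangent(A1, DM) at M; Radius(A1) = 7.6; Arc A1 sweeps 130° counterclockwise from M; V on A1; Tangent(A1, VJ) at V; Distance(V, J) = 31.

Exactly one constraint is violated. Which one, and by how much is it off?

Distance(V, J) = 31 — off by 7.60.

D = (0.00, 0.00) ✓; D.y = 0.00, M.y = 0.00 ✓; |DM| = 44.40 ✓; ∠(BM, MD) = 90.00° ✓; |BM| = 7.600 ✓; bearing(B→V) − bearing(B→M) = 130.0° ✓; |BV| = 7.600 ✓; ∠(BV, VJ) = 90.00° ✓; |VJ| = 38.60 ✗.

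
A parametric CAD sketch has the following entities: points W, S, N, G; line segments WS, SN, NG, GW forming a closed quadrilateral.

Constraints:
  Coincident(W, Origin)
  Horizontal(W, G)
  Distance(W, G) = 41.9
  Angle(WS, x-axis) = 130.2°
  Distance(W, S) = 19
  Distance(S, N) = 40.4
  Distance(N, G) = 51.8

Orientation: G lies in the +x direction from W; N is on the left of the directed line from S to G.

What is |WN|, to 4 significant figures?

46.77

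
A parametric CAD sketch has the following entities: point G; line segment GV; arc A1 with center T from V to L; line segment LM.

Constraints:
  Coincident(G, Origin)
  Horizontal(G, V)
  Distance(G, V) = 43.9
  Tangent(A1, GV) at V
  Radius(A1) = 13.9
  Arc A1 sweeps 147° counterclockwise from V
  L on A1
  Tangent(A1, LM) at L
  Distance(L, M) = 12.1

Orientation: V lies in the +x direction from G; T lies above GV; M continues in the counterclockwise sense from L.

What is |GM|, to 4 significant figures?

52.35

G is at the origin; G and V share the same y with |GV| = 43.9 and V on the +x side, so V = (43.90, 0.000). The tangent condition forces TV to be normal to GV, so T = V + (0, 13.9) = (43.90, 13.90). On A1, V sits at bearing -90° from T; a 147° counterclockwise sweep puts L at bearing 57°, so L = T + 13.9·(cos 57°, sin 57°) = (51.47, 25.56). Since A1 is tangent to LM there, TL ⟂ LM, so LM runs along (−sin 57°, cos 57°); with |LM| = 12.1, M = (41.32, 32.15). Then |GM| = |M − G| = 52.35.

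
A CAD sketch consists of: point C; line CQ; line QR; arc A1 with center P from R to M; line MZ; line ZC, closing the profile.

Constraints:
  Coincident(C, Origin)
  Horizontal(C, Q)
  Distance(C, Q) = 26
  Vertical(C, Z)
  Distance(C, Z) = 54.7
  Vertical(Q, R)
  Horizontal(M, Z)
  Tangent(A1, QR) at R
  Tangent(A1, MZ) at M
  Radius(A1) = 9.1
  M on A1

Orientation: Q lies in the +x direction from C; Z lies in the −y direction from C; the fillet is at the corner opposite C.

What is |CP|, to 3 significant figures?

48.6

C and Z share the same x with |CZ| = 54.7 and Z on the −y side, so Z = (0.00, -54.7). The virtual corner opposite C is at (26.0, -54.7). A1 meets QR tangentially, so PR is at right angles to QR and A1 meets MZ tangentially, so PM is at right angles to MZ, with radius 9.1, so the center P sits 9.1 in from both sides at P = (16.9, -45.6). Then |CP| = |P − C| = 48.6.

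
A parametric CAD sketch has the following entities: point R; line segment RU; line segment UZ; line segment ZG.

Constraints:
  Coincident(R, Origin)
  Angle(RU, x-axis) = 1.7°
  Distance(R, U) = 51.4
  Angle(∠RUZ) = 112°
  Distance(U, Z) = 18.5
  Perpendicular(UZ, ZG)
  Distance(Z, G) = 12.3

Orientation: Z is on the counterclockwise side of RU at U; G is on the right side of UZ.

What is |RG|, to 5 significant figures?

70.854

∠RUZ = 112.0°, so UZ runs at 1.7° + (180° − 112.0°) = 69.700° from the x-axis; with |UZ| = 18.5, Z = U + 18.5·(cos 69.700°, sin 69.700°) = (57.796, 18.876). UZ ⟂ ZG; with |ZG| = 12.3 on the right of UZ, G = Z + 12.3·(0.93789, -0.34694) = (69.332, 14.608). Then |RG| = |G − R| = 70.854.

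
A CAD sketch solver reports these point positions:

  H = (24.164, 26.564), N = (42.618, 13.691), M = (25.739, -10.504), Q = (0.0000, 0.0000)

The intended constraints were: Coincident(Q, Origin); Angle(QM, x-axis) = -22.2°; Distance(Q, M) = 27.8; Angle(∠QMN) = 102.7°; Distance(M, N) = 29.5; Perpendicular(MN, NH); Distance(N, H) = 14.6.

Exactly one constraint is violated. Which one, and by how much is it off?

Distance(N, H) = 14.6 — off by 7.90.

Q = (0.00, 0.00) ✓; QM at -22.20° ✓; |QM| = 27.80 ✓; ∠QMN = 102.7° ✓; |MN| = 29.50 ✓; ∠(MN, NH) = 90.00° ✓; |NH| = 22.50 ✗.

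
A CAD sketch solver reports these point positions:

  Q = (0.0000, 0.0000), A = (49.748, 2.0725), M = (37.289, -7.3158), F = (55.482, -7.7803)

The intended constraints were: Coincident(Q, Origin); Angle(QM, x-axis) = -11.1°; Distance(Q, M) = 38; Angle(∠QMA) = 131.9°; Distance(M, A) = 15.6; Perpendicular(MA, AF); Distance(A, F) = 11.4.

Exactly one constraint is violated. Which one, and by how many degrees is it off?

Perpendicular(MA, AF) — off by 6.80°.

Q = (0.00, 0.00) ✓; QM at -11.10° ✓; |QM| = 38.00 ✓; ∠QMA = 131.9° ✓; |MA| = 15.60 ✓; ∠(MA, AF) = 96.80° ✗; |AF| = 11.40 ✓.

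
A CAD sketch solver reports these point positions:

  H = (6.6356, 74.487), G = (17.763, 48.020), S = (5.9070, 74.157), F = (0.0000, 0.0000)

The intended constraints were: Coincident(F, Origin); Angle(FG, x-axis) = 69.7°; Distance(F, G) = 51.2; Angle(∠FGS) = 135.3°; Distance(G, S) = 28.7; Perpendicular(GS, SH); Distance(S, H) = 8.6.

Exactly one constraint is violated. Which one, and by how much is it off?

Distance(S, H) = 8.6 — off by 7.80.

F = (0.00, 0.00) ✓; FG at 69.70° ✓; |FG| = 51.20 ✓; ∠FGS = 135.3° ✓; |GS| = 28.70 ✓; ∠(GS, SH) = 90.03° ✓; |SH| = 0.7998 ✗.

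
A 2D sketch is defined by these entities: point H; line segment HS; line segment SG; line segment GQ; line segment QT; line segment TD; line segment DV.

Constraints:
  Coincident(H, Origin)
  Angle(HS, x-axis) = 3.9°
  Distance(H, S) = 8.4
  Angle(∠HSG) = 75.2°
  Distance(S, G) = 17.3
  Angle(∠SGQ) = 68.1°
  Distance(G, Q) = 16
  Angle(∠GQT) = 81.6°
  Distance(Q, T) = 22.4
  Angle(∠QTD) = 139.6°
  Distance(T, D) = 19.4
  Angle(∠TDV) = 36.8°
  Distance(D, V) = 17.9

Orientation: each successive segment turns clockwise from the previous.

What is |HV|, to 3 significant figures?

13.0

H is at the origin; HS runs at 3.9° with length 8.4, so S = (8.38, 0.571). ∠HSG = 75.2° gives SG at -101° from the x-axis; with |SG| = 17.3, G = (5.11, -16.4). ∠SGQ = 68.1° gives GQ at 147° from the x-axis; with |GQ| = 16.0, Q = (-8.34, -7.75). ∠GQT = 81.6° gives QT at 48.8° from the x-axis; with |QT| = 22.4, T = (6.41, 9.10). ∠QTD = 139.6° gives TD at 8.40° from the x-axis; with |TD| = 19.4, D = (25.6, 11.9). ∠TDV = 36.8° gives DV at -135° from the x-axis; with |DV| = 17.9, V = (13.0, -0.762). Then |HV| = |V − H| = 13.0.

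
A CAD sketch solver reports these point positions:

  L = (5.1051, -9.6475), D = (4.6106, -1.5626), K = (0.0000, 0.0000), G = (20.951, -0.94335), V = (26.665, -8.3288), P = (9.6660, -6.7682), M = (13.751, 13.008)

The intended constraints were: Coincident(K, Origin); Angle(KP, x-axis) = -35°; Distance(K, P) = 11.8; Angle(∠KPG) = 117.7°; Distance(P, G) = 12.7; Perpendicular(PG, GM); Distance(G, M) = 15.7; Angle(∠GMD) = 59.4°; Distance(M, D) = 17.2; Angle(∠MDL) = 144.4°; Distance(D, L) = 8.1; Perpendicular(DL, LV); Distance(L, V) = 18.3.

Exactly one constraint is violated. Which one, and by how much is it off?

Distance(L, V) = 18.3 — off by 3.30.

K = (0.00, 0.00) ✓; KP at -35.00° ✓; |KP| = 11.80 ✓; ∠KPG = 117.7° ✓; |PG| = 12.70 ✓; ∠(PG, GM) = 90.00° ✓; |GM| = 15.70 ✓; ∠GMD = 59.40° ✓; |MD| = 17.20 ✓; ∠MDL = 144.4° ✓; |DL| = 8.100 ✓; ∠(DL, LV) = 90.00° ✓; |LV| = 21.60 ✗.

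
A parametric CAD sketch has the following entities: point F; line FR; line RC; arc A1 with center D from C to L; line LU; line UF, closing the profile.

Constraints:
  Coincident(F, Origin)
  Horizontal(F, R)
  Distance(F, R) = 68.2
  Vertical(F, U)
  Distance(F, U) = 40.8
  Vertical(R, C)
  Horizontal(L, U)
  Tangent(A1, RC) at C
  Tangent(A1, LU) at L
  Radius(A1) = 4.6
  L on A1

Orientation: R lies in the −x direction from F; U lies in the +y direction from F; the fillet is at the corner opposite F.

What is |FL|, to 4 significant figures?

75.56

The virtual corner opposite F is at (-68.20, 40.80). The tangent condition forces DC to be normal to RC and since A1 is tangent to LU there, DL ⟂ LU, with radius 4.6, so the center D sits 4.6 in from both sides at D = (-63.60, 36.20). That places the tangent points at C = (-68.20, 36.20) on RC and L = (-63.60, 40.80) on LU. Then |FL| = |L − F| = 75.56.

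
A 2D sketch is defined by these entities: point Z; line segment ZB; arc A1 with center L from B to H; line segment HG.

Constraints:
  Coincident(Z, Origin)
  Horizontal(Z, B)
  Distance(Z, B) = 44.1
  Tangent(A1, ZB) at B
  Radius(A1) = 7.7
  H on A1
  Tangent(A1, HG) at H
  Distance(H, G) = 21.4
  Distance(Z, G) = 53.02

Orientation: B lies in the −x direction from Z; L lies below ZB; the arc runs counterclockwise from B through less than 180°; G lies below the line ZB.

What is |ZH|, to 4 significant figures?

52.33

Checks: Z.y = 0.00, B.y = 0.00 ✓; |LH| = 7.700 ✓; ∠(LH, HG) = 90.00° ✓; |HG| = 21.40 ✓; |ZG| = 53.02 ✓.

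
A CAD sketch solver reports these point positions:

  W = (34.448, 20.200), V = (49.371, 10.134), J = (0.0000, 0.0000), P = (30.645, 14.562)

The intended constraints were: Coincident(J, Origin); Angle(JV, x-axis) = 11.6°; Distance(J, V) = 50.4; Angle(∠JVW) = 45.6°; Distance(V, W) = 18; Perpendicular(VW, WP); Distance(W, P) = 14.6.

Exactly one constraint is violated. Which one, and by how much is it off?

Distance(W, P) = 14.6 — off by 7.80.

J = (0.00, 0.00) ✓; JV at 11.60° ✓; |JV| = 50.40 ✓; ∠JVW = 45.60° ✓; |VW| = 18.00 ✓; ∠(VW, WP) = 90.00° ✓; |WP| = 6.801 ✗.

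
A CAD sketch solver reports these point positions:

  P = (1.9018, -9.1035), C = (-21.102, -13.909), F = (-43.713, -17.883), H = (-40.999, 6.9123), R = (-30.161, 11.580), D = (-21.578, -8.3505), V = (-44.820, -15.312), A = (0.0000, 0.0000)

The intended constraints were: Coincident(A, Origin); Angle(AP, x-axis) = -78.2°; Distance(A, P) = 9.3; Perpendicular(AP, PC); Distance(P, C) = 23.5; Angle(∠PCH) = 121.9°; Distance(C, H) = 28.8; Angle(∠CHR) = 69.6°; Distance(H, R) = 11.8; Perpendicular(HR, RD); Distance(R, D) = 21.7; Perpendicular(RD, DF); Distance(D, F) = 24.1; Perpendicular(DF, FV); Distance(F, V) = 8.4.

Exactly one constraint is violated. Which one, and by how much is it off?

Distance(F, V) = 8.4 — off by 5.60.

A = (0.00, 0.00) ✓; AP at -78.20° ✓; |AP| = 9.300 ✓; ∠(AP, PC) = 90.00° ✓; |PC| = 23.50 ✓; ∠PCH = 121.9° ✓; |CH| = 28.80 ✓; ∠CHR = 69.60° ✓; |HR| = 11.80 ✓; ∠(HR, RD) = 90.00° ✓; |RD| = 21.70 ✓; ∠(RD, DF) = 90.00° ✓; |DF| = 24.10 ✓; ∠(DF, FV) = 90.00° ✓; |FV| = 2.799 ✗.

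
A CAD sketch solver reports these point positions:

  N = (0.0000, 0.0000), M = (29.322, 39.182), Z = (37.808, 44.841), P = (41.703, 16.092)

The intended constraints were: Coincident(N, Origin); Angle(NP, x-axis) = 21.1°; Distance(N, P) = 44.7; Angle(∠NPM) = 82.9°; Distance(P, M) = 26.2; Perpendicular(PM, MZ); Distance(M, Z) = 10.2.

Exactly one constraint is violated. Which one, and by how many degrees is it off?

Perpendicular(PM, MZ) — off by 5.50°.

N = (0.00, 0.00) ✓; NP at 21.10° ✓; |NP| = 44.70 ✓; ∠NPM = 82.90° ✓; |PM| = 26.20 ✓; ∠(PM, MZ) = 84.50° ✗; |MZ| = 10.20 ✓.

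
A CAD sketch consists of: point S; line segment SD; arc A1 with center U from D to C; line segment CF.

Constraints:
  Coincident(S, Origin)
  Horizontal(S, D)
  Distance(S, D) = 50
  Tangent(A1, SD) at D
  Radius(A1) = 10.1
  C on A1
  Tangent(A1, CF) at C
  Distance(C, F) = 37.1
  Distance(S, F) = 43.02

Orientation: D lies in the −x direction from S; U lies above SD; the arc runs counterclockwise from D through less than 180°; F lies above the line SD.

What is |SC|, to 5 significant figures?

41.620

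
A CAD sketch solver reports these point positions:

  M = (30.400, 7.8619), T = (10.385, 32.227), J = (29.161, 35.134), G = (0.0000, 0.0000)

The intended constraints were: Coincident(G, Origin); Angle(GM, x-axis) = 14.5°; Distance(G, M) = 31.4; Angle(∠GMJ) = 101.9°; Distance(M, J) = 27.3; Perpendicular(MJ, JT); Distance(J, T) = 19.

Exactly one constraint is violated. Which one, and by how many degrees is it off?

Perpendicular(MJ, JT) — off by 6.20°.

G = (0.00, 0.00) ✓; GM at 14.50° ✓; |GM| = 31.40 ✓; ∠GMJ = 101.9° ✓; |MJ| = 27.30 ✓; ∠(MJ, JT) = 96.20° ✗; |JT| = 19.00 ✓.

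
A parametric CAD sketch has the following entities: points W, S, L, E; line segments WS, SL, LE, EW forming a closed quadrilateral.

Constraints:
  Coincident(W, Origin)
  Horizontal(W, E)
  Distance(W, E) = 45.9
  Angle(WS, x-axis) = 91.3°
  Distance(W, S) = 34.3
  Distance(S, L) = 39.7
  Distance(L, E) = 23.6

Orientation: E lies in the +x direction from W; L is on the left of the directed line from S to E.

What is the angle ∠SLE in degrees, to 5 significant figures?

130.69°

W is at the origin; WE is horizontal with |WE| = 45.9 and E in +x, so E = (45.9, 0). WS runs at 91.3° with |WS| = 34.3, so S = (-0.77818, 34.291). L is determined by |SL| = 39.7 and |LE| = 23.6 together: it lies at the intersection of circle(S, 39.7) and circle(E, 23.6). With |SE| = 57.920, the foot of the radical line on SE is 37.758 from S and the perpendicular offset is √(39.7² − 37.758²) = 12.265. Taking the left-of-SE solution: L = (36.913, 21.822).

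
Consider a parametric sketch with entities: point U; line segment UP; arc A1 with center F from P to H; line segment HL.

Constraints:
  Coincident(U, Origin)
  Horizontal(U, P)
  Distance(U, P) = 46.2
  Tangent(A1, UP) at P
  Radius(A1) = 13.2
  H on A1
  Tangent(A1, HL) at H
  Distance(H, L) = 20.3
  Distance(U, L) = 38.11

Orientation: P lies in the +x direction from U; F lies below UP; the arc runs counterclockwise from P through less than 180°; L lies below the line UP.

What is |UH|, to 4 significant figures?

34.93

Checks: U.y = 0.00, P.y = 0.00 ✓; |FH| = 13.20 ✓; ∠(FH, HL) = 90.00° ✓; |HL| = 20.30 ✓; |UL| = 38.11 ✓.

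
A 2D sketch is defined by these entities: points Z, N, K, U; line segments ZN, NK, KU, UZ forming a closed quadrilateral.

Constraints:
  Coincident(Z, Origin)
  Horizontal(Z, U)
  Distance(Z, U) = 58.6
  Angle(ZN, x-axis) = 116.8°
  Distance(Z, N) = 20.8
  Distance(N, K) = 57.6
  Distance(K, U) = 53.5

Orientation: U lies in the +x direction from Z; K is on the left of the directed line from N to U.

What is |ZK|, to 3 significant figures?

63.3

Checks: |NK| = 57.60 ✓; |KU| = 53.50 ✓.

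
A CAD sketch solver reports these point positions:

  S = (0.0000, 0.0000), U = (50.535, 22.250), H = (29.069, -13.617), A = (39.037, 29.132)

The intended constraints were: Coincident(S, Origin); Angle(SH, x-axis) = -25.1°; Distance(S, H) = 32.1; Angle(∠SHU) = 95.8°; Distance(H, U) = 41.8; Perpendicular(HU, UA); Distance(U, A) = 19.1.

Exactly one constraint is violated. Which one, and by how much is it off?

Distance(U, A) = 19.1 — off by 5.70.

S = (0.00, 0.00) ✓; SH at -25.10° ✓; |SH| = 32.10 ✓; ∠SHU = 95.80° ✓; |HU| = 41.80 ✓; ∠(HU, UA) = 90.00° ✓; |UA| = 13.40 ✗.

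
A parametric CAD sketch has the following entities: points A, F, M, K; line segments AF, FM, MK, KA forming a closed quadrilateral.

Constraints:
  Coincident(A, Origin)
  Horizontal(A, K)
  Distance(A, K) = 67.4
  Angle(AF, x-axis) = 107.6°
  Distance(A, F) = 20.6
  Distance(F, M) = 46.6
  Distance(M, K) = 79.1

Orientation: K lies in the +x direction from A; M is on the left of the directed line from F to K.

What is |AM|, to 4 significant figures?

62.58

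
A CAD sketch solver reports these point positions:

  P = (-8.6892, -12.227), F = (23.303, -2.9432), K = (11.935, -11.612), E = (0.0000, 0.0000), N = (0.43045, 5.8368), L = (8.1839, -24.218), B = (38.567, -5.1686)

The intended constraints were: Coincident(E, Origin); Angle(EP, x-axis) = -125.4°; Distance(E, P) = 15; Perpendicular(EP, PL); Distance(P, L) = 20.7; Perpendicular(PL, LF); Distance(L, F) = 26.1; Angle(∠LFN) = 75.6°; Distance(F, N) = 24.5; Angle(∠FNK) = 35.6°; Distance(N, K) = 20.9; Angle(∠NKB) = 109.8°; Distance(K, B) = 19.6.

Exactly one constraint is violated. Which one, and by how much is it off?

Distance(K, B) = 19.6 — off by 7.80.

E = (0.00, 0.00) ✓; EP at -125.4° ✓; |EP| = 15.00 ✓; ∠(EP, PL) = 90.00° ✓; |PL| = 20.70 ✓; ∠(PL, LF) = 90.00° ✓; |LF| = 26.10 ✓; ∠LFN = 75.60° ✓; |FN| = 24.50 ✓; ∠FNK = 35.60° ✓; |NK| = 20.90 ✓; ∠NKB = 109.8° ✓; |KB| = 27.40 ✗.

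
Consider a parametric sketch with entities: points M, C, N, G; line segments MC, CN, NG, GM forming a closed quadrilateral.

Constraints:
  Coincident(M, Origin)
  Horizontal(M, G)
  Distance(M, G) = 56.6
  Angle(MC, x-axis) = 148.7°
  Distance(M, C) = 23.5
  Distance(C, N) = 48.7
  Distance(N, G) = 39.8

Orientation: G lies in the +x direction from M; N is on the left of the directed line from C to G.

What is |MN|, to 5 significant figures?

37.283

Checks: |CN| = 48.70 ✓; |NG| = 39.80 ✓.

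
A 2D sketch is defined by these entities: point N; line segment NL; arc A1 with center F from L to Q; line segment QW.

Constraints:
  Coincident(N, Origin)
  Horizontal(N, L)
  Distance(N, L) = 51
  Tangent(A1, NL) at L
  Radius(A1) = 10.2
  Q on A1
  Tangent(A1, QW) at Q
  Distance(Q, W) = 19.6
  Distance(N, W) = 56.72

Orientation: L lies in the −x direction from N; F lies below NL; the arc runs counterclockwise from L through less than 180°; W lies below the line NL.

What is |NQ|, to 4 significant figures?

61.28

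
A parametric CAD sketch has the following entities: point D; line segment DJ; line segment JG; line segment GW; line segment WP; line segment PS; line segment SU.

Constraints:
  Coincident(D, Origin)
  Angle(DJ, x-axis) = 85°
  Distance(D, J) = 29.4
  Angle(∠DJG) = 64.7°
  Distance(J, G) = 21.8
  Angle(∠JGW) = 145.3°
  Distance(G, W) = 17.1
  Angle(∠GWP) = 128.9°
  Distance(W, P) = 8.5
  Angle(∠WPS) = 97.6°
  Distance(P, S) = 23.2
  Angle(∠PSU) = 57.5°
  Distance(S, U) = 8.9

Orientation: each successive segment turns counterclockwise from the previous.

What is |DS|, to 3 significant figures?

3.82

D is at the origin; DJ runs at 85.0° with length 29.4, so J = (2.56, 29.3). ∠DJG = 64.7° gives JG at -160° from the x-axis; with |JG| = 21.8, G = (-17.9, 21.7). ∠JGW = 145.3° gives GW at -125° from the x-axis; with |GW| = 17.1, W = (-27.7, 7.72). ∠GWP = 128.9° gives WP at -73.9° from the x-axis; with |WP| = 8.5, P = (-25.3, -0.449). ∠WPS = 97.6° gives PS at 8.50° from the x-axis; with |PS| = 23.2, S = (-2.39, 2.98). Then |DS| = |S − D| = 3.82.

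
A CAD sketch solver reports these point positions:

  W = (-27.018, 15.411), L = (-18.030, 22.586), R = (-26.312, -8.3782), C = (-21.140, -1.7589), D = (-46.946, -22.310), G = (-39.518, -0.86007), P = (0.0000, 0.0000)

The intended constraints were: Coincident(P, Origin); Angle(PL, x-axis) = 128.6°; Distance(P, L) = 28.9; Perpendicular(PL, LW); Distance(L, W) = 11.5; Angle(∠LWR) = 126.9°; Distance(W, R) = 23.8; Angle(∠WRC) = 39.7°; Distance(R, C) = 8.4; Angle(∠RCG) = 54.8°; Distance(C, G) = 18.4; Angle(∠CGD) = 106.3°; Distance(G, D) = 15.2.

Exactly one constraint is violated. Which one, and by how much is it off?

Distance(G, D) = 15.2 — off by 7.50.

P = (0.00, 0.00) ✓; PL at 128.6° ✓; |PL| = 28.90 ✓; ∠(PL, LW) = 90.00° ✓; |LW| = 11.50 ✓; ∠LWR = 126.9° ✓; |WR| = 23.80 ✓; ∠WRC = 39.70° ✓; |RC| = 8.400 ✓; ∠RCG = 54.80° ✓; |CG| = 18.40 ✓; ∠CGD = 106.3° ✓; |GD| = 22.70 ✗.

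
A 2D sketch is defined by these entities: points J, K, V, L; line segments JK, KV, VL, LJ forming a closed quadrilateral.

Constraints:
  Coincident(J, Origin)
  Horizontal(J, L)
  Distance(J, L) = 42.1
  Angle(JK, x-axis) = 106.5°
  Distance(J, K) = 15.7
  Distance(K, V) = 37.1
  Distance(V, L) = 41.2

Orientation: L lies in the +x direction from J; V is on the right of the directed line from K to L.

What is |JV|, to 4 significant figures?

21.40

Checks: |KV| = 37.10 ✓; |VL| = 41.20 ✓.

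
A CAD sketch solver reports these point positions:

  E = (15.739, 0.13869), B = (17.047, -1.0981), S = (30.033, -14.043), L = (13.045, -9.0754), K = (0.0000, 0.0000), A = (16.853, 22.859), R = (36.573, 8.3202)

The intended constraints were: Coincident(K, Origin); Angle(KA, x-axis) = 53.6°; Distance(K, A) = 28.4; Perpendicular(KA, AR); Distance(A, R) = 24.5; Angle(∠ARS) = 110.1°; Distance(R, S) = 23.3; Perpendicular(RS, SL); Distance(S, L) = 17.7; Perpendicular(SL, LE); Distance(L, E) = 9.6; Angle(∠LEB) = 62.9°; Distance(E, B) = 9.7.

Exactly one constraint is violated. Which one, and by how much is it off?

Distance(E, B) = 9.7 — off by 7.90.

K = (0.00, 0.00) ✓; KA at 53.60° ✓; |KA| = 28.40 ✓; ∠(KA, AR) = 90.00° ✓; |AR| = 24.50 ✓; ∠ARS = 110.1° ✓; |RS| = 23.30 ✓; ∠(RS, SL) = 90.00° ✓; |SL| = 17.70 ✓; ∠(SL, LE) = 90.00° ✓; |LE| = 9.600 ✓; ∠LEB = 62.90° ✓; |EB| = 1.800 ✗.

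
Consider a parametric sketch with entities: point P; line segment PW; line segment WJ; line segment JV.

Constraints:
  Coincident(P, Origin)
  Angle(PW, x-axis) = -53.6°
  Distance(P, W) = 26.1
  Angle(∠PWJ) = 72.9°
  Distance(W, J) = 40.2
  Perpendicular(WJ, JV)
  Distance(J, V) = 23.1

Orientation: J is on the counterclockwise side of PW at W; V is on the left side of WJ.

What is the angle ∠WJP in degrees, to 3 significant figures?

37.5°

P is at the origin; PW runs at -53.6° with length 26.1, so W = 26.1·(cos -53.6°, sin -53.6°) = (15.5, -21.0). ∠PWJ = 72.9°, so WJ runs at -53.6° + (180° − 72.9°) = 53.5° from the x-axis; with |WJ| = 40.2, J = W + 40.2·(cos 53.5°, sin 53.5°) = (39.4, 11.3). Then cos ∠WJP = JW·JP / (|JW||JP|), giving 37.5°.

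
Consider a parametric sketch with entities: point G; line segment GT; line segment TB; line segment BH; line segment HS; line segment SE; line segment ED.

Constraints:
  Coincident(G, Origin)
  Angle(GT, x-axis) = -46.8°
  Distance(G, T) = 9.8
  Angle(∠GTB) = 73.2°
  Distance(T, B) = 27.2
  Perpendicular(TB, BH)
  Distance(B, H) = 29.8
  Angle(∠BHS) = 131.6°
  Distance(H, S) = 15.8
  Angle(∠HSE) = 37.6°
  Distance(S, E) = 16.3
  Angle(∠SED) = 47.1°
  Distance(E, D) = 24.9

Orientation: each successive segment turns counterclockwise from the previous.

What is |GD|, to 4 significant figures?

46.30

G is at the origin; GT runs at -46.8° with length 9.8, so T = (6.709, -7.144). ∠GTB = 73.2° gives TB at 60.00° from the x-axis; with |TB| = 27.2, B = (20.31, 16.41). TB is perpendicular to BH, so BH runs at 150.0°; with |BH| = 29.8, H = (-5.499, 31.31). ∠BHS = 131.6° gives HS at -161.6° from the x-axis; with |HS| = 15.8, S = (-20.49, 26.32). ∠HSE = 37.6° gives SE at -19.20° from the x-axis; with |SE| = 16.3, E = (-5.098, 20.96). ∠SED = 47.1° gives ED at 113.7° from the x-axis; with |ED| = 24.9, D = (-15.11, 43.76). Then |GD| = |D − G| = 46.30.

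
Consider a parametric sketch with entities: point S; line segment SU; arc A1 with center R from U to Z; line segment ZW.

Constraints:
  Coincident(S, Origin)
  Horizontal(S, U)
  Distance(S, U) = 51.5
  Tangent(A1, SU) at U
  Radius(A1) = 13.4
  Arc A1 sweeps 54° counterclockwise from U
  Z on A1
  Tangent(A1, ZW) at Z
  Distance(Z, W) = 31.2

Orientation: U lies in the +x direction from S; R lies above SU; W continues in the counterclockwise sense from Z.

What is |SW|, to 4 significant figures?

86.35

S is at the origin; SU is horizontal with |SU| = 51.5 and U on the +x side, so U = (51.50, 0.000). The tangent condition forces RU to be normal to SU, so R = U + (0, 13.4) = (51.50, 13.40). On A1, U sits at bearing -90° from R; a 54° counterclockwise sweep puts Z at bearing -36°, so Z = R + 13.4·(cos -36°, sin -36°) = (62.34, 5.524). Tangency of A1 to ZW means the radius RZ is perpendicular to ZW, so ZW runs along (−sin -36°, cos -36°); with |ZW| = 31.2, W = (80.68, 30.77). Then |SW| = |W − S| = 86.35.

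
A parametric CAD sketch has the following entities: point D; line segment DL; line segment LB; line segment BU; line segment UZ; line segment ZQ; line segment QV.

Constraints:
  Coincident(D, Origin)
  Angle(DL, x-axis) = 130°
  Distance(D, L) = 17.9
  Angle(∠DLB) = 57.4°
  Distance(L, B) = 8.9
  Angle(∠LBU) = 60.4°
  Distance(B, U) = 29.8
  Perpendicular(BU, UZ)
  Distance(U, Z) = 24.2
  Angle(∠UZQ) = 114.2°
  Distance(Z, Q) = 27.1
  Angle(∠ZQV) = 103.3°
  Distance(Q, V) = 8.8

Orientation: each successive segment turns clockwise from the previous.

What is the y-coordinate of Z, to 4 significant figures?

-3.589

D is at the origin; DL runs at 130.0° with length 17.9, so L = (-11.51, 13.71). ∠DLB = 57.4° gives LB at 7.400° from the x-axis; with |LB| = 8.9, B = (-2.680, 14.86). ∠LBU = 60.4° gives BU at -112.2° from the x-axis; with |BU| = 29.8, U = (-13.94, -12.73). The perpendicularity gives UZ at right angles to BU, so UZ runs at 157.8°; with |UZ| = 24.2, Z = (-36.35, -3.589). So Z.y = -3.589.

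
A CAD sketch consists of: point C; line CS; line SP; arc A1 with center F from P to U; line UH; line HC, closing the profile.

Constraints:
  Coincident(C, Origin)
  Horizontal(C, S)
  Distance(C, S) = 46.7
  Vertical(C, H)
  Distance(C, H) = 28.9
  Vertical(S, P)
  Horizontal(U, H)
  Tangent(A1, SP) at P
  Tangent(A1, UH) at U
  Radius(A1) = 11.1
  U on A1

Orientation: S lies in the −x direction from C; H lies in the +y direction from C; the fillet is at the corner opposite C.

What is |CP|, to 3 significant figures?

50.0

C is at the origin; C and S share the same y with |CS| = 46.7 and S on the −x side, so S = (-46.7, 0.00). CH is vertical with |CH| = 28.9 and H on the +y side, so H = (0.00, 28.9). The virtual corner opposite C is at (-46.7, 28.9). Tangency of A1 to SP means the radius FP is perpendicular to SP and the tangent condition forces FU to be normal to UH, with radius 11.1, so the center F sits 11.1 in from both sides at F = (-35.6, 17.8). That places the tangent points at P = (-46.7, 17.8) on SP and U = (-35.6, 28.9) on UH. Then |CP| = |P − C| = 50.0.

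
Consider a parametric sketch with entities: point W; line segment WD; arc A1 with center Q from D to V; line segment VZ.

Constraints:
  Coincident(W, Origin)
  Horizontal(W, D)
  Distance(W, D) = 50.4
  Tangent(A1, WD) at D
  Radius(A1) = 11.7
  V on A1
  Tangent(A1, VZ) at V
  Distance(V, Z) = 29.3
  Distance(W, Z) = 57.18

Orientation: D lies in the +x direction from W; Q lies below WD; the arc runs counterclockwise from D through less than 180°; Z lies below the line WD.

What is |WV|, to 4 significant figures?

40.53

W is at the origin; W and D share the same y with |WD| = 50.4 and D on the +x side, so D = (50.40, 0.000). A1 meets WD tangentially, so QD is at right angles to WD, so Q = D + (0, -11.7) = (50.40, -11.70). Since QV ⟂ VZ (tangency), |QZ| = √(11.7² + 29.3²) = 31.55 regardless of where V sits on A1. So Z lies on both circle(W, 57.18) and circle(Q, 31.55); the below-WD intersection is Z = (39.53, -41.32). V is the foot of the tangent from Z: V = (38.70, -12.03).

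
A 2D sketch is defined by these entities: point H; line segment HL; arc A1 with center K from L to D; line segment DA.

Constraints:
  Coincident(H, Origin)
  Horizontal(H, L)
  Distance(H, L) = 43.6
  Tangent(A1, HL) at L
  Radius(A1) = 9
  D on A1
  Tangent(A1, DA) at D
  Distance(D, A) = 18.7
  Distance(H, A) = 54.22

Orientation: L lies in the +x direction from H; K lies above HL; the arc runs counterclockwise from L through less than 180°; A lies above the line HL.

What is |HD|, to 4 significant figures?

53.42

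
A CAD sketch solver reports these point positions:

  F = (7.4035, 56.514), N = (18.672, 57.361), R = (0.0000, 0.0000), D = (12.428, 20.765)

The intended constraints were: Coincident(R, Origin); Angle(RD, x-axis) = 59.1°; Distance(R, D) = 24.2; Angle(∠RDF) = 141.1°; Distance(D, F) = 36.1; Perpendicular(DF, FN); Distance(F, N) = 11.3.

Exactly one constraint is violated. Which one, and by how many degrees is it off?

Perpendicular(DF, FN) — off by 3.70°.

R = (0.00, 0.00) ✓; RD at 59.10° ✓; |RD| = 24.20 ✓; ∠RDF = 141.1° ✓; |DF| = 36.10 ✓; ∠(DF, FN) = 93.70° ✗; |FN| = 11.30 ✓.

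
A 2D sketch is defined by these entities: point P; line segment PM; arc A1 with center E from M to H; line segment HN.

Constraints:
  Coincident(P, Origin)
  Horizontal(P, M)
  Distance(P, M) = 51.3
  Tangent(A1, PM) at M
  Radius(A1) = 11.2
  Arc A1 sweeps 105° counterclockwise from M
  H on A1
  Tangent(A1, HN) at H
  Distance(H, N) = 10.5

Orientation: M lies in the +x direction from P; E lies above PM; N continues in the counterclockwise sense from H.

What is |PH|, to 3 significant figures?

63.7

A1 meets PM tangentially, so EM is at right angles to PM, so E = M + (0, 11.2) = (51.3, 11.2). On A1, M sits at bearing -90° from E; a 105° counterclockwise sweep puts H at bearing 15°, so H = E + 11.2·(cos 15°, sin 15°) = (62.1, 14.1). Then |PH| = |H − P| = 63.7.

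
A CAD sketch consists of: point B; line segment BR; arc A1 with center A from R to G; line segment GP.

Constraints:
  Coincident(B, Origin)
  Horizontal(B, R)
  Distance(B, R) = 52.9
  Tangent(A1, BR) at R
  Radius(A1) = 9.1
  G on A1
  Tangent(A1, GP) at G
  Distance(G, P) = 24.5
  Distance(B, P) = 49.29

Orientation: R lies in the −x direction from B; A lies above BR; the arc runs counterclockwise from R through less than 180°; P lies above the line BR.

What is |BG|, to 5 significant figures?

44.597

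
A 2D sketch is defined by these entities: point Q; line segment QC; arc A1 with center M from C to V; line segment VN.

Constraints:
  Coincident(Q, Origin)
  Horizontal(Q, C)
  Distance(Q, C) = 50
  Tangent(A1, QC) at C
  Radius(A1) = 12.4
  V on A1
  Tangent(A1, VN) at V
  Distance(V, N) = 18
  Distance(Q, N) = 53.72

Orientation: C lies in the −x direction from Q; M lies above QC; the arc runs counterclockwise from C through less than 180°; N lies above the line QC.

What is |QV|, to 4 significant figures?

41.02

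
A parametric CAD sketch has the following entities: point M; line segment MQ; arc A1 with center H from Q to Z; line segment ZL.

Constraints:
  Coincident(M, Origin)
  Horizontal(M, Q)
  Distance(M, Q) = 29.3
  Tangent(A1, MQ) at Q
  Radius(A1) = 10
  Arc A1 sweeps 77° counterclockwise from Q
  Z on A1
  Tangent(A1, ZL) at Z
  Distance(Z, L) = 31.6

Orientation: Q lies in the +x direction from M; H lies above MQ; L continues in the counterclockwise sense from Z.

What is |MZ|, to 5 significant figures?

39.806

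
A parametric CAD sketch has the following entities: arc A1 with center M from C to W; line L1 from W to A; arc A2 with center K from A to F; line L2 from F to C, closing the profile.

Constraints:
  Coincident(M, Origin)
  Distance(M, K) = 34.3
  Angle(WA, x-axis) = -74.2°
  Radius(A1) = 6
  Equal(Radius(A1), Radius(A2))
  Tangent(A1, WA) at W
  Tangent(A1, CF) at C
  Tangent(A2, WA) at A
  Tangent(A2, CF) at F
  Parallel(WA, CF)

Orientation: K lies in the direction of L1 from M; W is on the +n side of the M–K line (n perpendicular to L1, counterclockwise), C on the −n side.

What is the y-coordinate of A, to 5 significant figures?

-31.370

Tangency of A1 to both parallel lines with radius 6.0 puts W and C at M ± 6.0·n: W = (5.7733, 1.6337), C = (-5.7733, -1.6337). Equal radii place A and F the same way about K: A = K + 6.0·n = (15.113, -31.370), F = K − 6.0·n = (3.5659, -34.638). So A.y = -31.370.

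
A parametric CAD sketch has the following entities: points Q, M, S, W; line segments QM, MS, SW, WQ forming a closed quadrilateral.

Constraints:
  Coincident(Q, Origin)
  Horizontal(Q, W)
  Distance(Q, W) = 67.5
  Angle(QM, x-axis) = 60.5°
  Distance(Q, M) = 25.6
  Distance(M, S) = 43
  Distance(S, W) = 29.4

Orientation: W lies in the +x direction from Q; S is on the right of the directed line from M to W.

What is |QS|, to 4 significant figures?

41.55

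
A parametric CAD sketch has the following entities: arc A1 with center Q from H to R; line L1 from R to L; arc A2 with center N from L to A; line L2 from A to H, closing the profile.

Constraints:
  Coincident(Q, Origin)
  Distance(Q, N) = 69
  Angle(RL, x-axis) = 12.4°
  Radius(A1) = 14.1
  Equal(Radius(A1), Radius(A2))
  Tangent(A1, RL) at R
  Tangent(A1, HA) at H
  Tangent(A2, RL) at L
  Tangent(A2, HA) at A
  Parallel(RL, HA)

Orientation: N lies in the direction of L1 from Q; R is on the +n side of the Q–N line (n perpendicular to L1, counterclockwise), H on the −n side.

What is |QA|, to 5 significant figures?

70.426

Tangency of A1 to both parallel lines with radius 14.1 puts R and H at Q ± 14.1·n: R = (-3.0278, 13.771), H = (3.0278, -13.771). Equal radii place L and A the same way about N: L = N + 14.1·n = (64.363, 28.588), A = N − 14.1·n = (70.418, 1.0457). Then |QA| = |A − Q| = 70.426.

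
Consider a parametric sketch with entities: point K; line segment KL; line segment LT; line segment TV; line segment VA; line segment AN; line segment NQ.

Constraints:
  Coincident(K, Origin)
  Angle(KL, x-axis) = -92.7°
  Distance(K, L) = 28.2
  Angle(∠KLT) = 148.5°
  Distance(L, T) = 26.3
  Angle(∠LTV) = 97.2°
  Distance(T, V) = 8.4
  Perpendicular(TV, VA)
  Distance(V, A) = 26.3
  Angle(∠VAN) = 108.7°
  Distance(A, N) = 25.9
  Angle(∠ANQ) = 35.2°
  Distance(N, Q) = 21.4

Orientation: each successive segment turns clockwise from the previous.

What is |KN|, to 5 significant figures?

29.881

K is at the origin; KL runs at -92.7° with length 28.2, so L = (-1.3284, -28.169). ∠KLT = 148.5° gives LT at -124.20° from the x-axis; with |LT| = 26.3, T = (-16.111, -49.921). ∠LTV = 97.2° gives TV at 153.00° from the x-axis; with |TV| = 8.4, V = (-23.596, -46.107). TV is perpendicular to VA, so VA runs at 63.000°; with |VA| = 26.3, A = (-11.656, -22.674). ∠VAN = 108.7° gives AN at -8.3000° from the x-axis; with |AN| = 25.9, N = (13.973, -26.413). Then |KN| = |N − K| = 29.881.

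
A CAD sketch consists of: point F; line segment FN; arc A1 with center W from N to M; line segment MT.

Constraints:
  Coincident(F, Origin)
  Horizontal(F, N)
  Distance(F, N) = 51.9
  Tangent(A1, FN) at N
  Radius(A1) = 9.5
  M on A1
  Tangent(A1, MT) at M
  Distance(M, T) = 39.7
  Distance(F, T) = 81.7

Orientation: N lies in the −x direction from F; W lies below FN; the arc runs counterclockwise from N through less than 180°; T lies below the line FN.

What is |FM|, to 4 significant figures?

61.88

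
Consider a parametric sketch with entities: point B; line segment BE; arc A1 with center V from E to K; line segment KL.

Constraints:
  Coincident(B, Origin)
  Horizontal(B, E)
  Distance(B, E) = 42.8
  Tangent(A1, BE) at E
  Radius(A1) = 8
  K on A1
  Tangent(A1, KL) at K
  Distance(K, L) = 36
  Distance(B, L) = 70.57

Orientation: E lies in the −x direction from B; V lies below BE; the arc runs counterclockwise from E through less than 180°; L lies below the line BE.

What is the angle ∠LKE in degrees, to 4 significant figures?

139.7°

B is at the origin; BE is horizontal with |BE| = 42.8 and E on the −x side, so E = (-42.80, 0.000). Tangency of A1 to BE means the radius VE is perpendicular to BE, so V = E + (0, -8) = (-42.80, -8.000). Since VK ⟂ KL (tangency), |VL| = √(8.0² + 36.0²) = 36.88 regardless of where K sits on A1. So L lies on both circle(B, 70.57) and circle(V, 36.88); the below-BE intersection is L = (-56.55, -42.22). K is the foot of the tangent from L: K = (-50.69, -6.699).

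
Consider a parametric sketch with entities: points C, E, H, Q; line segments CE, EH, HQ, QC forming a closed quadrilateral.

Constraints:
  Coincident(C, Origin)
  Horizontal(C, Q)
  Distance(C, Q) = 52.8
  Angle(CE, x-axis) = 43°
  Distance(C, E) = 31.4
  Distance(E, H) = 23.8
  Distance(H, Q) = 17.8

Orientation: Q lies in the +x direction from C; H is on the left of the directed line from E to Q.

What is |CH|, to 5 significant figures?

49.137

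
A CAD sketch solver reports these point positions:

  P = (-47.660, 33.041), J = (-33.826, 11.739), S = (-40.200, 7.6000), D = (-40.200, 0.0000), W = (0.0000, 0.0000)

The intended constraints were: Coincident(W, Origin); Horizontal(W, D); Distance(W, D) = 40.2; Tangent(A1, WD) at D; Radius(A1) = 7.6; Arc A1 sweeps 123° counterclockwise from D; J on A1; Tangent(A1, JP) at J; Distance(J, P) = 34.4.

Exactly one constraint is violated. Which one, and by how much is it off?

Distance(J, P) = 34.4 — off by 9.00.

W = (0.00, 0.00) ✓; W.y = 0.00, D.y = 0.00 ✓; |WD| = 40.20 ✓; ∠(SD, DW) = 90.00° ✓; |SD| = 7.600 ✓; bearing(S→J) − bearing(S→D) = 123.0° ✓; |SJ| = 7.600 ✓; ∠(SJ, JP) = 90.00° ✓; |JP| = 25.40 ✗.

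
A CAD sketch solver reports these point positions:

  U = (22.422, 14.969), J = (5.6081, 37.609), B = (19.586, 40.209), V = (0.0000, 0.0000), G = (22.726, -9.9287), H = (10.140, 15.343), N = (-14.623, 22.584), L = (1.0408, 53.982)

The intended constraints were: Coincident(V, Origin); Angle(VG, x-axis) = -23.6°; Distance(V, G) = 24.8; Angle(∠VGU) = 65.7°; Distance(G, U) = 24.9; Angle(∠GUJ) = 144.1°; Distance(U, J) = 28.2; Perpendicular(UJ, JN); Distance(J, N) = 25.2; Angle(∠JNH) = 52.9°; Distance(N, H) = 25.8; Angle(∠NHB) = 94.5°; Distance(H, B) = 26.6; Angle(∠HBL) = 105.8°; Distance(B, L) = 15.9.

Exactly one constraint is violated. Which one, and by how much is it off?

Distance(B, L) = 15.9 — off by 7.20.

V = (0.00, 0.00) ✓; VG at -23.60° ✓; |VG| = 24.80 ✓; ∠VGU = 65.70° ✓; |GU| = 24.90 ✓; ∠GUJ = 144.1° ✓; |UJ| = 28.20 ✓; ∠(UJ, JN) = 90.00° ✓; |JN| = 25.20 ✓; ∠JNH = 52.90° ✓; |NH| = 25.80 ✓; ∠NHB = 94.50° ✓; |HB| = 26.60 ✓; ∠HBL = 105.8° ✓; |BL| = 23.10 ✗.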